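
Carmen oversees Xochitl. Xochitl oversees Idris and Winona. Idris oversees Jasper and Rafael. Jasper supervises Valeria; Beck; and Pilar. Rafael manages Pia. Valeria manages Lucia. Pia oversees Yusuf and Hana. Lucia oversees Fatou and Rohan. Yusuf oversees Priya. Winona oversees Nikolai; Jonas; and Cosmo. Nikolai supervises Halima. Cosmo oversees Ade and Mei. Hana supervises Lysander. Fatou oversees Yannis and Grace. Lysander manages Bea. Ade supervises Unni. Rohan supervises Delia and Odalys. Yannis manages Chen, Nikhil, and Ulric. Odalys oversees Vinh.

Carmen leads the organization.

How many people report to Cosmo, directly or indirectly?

3

Cosmo directly manages Ade, Mei. Under Ade: Unni (1). Mei has no reports. So Cosmo's organization is 2 direct reports plus everyone under them: 2 + 1 = 3.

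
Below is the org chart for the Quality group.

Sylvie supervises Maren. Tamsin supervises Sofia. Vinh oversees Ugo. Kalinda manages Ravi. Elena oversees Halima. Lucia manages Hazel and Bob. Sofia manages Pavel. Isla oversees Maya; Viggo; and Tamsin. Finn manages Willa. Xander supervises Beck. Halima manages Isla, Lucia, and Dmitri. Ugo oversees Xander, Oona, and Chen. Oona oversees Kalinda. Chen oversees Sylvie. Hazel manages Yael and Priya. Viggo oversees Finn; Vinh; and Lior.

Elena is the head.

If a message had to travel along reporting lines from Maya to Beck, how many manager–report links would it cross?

6

Maya is 1 level below Isla, and Beck is 5 levels below Isla (their lowest common manager). The shortest path runs up from Maya to Isla and back down to Beck: 1 + 5 = 6 links.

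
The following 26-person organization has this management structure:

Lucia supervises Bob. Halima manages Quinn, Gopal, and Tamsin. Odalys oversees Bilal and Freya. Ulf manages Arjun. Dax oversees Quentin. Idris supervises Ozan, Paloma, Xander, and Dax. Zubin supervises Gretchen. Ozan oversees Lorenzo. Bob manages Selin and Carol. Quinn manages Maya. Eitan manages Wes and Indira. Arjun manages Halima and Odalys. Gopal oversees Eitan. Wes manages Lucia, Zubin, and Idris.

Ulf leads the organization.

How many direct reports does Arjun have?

Arjun directly manages Halima, Odalys. That is 2 direct reports.

2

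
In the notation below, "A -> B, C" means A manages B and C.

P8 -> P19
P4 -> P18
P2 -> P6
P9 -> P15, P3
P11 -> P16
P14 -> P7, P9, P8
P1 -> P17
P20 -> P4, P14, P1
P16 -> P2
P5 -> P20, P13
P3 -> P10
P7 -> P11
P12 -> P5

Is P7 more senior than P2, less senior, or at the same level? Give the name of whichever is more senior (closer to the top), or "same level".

P7 is 4 levels below P12; P2 is 7. P7 is higher.

P7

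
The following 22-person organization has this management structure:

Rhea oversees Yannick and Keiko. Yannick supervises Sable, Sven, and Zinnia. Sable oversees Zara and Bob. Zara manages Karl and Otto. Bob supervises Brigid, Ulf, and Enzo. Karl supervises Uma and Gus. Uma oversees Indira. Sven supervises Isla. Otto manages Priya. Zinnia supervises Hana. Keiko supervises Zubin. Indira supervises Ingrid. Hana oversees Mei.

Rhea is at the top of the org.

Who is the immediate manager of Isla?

Sven

Isla reports directly to Sven.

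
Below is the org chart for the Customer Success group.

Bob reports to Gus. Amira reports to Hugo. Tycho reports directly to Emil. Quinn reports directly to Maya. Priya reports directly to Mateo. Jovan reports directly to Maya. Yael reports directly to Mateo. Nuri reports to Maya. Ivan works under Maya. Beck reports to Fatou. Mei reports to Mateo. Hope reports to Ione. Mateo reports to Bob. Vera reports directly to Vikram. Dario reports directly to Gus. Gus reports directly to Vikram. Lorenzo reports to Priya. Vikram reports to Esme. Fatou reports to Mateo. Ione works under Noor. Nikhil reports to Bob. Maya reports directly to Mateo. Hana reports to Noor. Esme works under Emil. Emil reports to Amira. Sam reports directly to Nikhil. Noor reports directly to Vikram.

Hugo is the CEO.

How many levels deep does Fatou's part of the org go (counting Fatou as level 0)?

The longest chain under Fatou runs Fatou → Beck, which is 1 level below Fatou.

1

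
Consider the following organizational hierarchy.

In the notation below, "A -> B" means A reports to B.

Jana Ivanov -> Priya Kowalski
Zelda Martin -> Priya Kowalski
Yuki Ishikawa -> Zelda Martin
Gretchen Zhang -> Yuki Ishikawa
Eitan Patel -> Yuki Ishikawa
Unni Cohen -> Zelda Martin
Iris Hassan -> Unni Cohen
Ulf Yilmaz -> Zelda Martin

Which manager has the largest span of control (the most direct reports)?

Zelda Martin

Direct-report counts: Priya Kowalski has 2; Zelda Martin has 3; Unni Cohen has 1; Yuki Ishikawa has 2. The largest is 3, held by Zelda Martin.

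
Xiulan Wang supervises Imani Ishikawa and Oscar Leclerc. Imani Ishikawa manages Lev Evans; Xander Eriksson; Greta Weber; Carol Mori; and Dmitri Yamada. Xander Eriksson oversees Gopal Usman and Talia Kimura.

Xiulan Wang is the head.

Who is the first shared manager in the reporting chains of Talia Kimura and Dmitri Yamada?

Talia Kimura's chain of managers is Xander Eriksson, Imani Ishikawa, Xiulan Wang. Dmitri Yamada's chain of managers is Imani Ishikawa, Xiulan Wang. The first manager that appears in both chains is Imani Ishikawa.

Imani Ishikawa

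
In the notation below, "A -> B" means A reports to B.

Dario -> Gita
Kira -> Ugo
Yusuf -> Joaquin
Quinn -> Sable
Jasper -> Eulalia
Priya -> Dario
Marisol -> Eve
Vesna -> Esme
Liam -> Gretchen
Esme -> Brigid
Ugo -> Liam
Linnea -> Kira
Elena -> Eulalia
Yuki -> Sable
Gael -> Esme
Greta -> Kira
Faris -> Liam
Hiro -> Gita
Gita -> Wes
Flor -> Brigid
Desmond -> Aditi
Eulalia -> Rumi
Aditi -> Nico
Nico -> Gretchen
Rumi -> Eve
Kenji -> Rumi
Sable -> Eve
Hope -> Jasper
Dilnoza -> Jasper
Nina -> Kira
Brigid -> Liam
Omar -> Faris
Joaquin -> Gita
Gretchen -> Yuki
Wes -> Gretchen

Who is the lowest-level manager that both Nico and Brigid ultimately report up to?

Gretchen

Nico's chain of managers is Gretchen, Yuki, Sable, Eve. Brigid's chain of managers is Liam, Gretchen, Yuki, Sable, Eve. The first manager that appears in both chains is Gretchen.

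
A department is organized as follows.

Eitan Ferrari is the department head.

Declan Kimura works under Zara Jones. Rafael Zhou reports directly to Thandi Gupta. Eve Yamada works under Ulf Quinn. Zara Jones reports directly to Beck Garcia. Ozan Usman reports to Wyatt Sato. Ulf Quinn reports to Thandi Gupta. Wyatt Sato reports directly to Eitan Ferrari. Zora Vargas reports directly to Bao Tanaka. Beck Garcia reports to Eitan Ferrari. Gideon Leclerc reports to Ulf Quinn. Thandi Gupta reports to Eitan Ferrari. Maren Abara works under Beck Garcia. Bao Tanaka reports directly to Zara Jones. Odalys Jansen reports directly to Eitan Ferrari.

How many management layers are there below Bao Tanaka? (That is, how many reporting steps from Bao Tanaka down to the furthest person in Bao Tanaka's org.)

The longest chain under Bao Tanaka runs Bao Tanaka → Zora Vargas, which is 1 level below Bao Tanaka.

1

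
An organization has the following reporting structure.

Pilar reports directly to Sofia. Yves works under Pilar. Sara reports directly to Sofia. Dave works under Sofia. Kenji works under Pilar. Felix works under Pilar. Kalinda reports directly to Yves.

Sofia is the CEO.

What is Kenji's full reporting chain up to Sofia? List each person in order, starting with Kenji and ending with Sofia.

Kenji reports to Pilar. Pilar reports to Sofia. Sofia is at the top.

Kenji -> Pilar -> Sofia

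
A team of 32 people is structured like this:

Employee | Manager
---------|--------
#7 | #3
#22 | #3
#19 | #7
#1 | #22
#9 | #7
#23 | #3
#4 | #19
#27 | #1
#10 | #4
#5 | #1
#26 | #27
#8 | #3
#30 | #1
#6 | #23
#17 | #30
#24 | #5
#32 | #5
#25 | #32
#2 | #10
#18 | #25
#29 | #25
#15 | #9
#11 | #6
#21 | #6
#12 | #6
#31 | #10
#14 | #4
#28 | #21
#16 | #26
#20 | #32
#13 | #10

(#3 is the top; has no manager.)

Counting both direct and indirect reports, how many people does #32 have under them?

4

#32 directly manages #25, #20. Under #25: #29, #18 (2). #20 has no reports. So #32's organization is 2 direct reports plus everyone under them: 3 + 1 = 4.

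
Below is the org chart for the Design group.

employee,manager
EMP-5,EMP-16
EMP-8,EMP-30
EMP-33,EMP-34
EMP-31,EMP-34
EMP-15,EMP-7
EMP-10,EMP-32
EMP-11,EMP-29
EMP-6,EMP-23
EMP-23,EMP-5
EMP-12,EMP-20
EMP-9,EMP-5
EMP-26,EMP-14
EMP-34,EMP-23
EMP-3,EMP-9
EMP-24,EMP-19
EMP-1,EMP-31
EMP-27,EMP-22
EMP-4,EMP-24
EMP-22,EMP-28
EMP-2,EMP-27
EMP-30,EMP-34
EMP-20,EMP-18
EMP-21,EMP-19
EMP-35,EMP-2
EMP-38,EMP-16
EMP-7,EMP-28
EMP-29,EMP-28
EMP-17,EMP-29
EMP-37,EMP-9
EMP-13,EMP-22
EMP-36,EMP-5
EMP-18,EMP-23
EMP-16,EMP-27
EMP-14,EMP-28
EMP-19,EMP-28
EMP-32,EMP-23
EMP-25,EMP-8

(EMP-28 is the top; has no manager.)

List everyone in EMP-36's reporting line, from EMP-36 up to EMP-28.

EMP-36 reports to EMP-5. EMP-5 reports to EMP-16. EMP-16 reports to EMP-27. EMP-27 reports to EMP-22. EMP-22 reports to EMP-28. EMP-28 is at the top.

EMP-36 -> EMP-5 -> EMP-16 -> EMP-27 -> EMP-22 -> EMP-28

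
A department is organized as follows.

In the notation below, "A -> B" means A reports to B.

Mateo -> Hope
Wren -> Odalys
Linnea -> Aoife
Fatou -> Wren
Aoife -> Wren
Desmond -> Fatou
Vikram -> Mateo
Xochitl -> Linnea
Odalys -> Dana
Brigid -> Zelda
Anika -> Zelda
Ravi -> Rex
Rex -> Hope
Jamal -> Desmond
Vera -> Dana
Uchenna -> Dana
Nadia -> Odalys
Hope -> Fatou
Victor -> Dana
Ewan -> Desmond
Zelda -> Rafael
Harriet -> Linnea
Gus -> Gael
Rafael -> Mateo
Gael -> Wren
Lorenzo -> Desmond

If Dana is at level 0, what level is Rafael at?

6

Chain from Rafael up to Dana: Rafael → Mateo → Hope → Fatou → Wren → Odalys → Dana. That is 6 steps up, so Rafael is 6 levels below Dana.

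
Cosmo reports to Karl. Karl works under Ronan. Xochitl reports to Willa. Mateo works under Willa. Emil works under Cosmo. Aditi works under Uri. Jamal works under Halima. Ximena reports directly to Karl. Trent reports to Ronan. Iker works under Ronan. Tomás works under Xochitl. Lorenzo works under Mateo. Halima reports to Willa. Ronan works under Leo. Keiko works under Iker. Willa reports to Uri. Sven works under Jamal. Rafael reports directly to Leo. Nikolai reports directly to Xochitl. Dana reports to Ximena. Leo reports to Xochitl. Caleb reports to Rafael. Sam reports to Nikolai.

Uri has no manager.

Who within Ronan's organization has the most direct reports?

Ronan

Direct-report counts within Ronan's organization: Ronan has 3; Iker has 1; Karl has 2; Ximena has 1; Cosmo has 1. The largest is 3, held by Ronan.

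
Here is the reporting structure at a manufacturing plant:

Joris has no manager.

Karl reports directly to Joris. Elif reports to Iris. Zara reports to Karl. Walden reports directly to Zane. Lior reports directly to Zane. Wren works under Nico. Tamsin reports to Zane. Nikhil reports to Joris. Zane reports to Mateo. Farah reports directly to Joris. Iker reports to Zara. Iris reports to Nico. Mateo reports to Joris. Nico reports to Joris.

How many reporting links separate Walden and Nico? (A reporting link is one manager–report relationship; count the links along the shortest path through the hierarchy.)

Walden is 3 levels below Joris, and Nico is 1 level below Joris (their lowest common manager). The shortest path runs up from Walden to Joris and back down to Nico: 3 + 1 = 4 links.

4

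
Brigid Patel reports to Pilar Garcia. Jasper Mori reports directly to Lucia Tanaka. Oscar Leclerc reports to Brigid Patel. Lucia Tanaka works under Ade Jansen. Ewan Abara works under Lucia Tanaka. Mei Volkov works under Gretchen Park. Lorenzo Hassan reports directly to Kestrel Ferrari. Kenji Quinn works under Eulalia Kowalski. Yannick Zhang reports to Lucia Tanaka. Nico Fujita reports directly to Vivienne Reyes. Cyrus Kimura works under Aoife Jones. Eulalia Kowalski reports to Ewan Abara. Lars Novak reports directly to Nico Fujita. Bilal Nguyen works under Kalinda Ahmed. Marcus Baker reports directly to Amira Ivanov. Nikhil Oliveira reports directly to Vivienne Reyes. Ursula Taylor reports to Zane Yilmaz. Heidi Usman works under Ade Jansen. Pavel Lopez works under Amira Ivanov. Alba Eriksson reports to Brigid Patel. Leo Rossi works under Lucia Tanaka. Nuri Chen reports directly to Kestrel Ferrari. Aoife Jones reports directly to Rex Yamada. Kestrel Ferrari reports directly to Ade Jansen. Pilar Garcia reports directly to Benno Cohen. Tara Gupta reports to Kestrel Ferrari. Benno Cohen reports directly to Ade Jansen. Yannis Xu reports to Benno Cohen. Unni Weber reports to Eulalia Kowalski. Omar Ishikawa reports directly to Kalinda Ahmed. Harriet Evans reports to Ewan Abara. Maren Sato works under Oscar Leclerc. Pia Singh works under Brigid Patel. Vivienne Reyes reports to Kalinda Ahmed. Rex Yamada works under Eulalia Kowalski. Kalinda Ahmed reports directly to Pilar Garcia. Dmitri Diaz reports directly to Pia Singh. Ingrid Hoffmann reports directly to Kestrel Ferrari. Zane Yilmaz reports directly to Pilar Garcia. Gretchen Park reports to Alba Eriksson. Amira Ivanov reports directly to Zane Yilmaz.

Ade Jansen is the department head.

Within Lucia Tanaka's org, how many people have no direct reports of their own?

The people in Lucia Tanaka's organization with no one reporting to them are Leo Rossi, Jasper Mori, Harriet Evans, Kenji Quinn, Cyrus Kimura, Unni Weber, Yannick Zhang. That is 7.

7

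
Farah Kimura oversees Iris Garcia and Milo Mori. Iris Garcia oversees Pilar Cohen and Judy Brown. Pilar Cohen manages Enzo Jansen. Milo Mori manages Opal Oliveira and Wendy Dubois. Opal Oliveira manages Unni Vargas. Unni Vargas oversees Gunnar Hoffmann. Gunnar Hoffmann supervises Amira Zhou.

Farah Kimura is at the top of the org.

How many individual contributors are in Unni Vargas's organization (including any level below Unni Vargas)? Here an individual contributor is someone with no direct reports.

1

The only person in Unni Vargas's organization with no one reporting to them is Amira Zhou. That is 1.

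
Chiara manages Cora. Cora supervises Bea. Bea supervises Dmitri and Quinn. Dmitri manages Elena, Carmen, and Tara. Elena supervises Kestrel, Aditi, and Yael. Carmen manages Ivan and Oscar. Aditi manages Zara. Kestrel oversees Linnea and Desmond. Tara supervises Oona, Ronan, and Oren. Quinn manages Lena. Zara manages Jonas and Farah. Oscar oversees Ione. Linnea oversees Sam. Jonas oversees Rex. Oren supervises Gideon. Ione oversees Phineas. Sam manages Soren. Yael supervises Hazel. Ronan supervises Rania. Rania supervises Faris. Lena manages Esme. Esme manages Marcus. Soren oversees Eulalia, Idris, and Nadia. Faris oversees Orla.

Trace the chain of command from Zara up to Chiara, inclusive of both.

Zara reports to Aditi. Aditi reports to Elena. Elena reports to Dmitri. Dmitri reports to Bea. Bea reports to Cora. Cora reports to Chiara. Chiara is at the top.

Zara -> Aditi -> Elena -> Dmitri -> Bea -> Cora -> Chiara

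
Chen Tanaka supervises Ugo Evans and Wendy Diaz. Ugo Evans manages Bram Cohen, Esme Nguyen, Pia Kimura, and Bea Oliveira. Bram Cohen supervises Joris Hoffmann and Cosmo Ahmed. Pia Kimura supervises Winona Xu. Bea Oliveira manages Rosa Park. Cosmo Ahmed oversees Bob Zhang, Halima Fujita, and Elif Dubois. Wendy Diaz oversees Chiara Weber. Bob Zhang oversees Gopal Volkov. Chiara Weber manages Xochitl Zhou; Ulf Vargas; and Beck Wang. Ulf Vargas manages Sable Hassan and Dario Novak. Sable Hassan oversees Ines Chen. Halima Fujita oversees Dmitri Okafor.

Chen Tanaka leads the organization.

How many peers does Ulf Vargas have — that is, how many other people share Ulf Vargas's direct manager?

Ulf Vargas reports to Chiara Weber. Chiara Weber's other direct reports are Xochitl Zhou, Beck Wang — 2 peers.

2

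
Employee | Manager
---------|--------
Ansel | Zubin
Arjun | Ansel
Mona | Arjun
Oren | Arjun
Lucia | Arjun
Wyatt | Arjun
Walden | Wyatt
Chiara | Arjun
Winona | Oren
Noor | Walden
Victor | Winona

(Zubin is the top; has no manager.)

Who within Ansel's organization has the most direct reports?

Direct-report counts within Ansel's organization: Ansel has 1; Arjun has 5; Wyatt has 1; Walden has 1; Oren has 1; Winona has 1. The largest is 5, held by Arjun.

Arjun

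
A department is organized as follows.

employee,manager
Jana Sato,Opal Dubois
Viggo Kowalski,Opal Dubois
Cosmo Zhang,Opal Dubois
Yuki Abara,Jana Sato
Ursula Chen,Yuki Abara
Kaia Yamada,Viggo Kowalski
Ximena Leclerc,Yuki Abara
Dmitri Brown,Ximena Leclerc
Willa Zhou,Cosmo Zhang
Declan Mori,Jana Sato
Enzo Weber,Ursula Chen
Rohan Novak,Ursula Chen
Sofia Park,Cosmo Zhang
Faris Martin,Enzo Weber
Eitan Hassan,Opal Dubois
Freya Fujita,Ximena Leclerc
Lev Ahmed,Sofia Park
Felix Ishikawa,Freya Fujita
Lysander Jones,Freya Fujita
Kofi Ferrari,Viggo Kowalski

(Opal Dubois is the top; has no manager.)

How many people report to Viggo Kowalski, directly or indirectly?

Viggo Kowalski directly manages Kaia Yamada, Kofi Ferrari. Kaia Yamada has no reports. Kofi Ferrari has no reports. So Viggo Kowalski's organization is 2 direct reports plus everyone under them: 1 + 1 = 2.

2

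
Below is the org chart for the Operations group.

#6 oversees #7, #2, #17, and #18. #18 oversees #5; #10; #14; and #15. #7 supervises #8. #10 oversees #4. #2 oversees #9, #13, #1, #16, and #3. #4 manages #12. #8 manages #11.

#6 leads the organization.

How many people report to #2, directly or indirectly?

5

#2 directly manages #9, #13, #1, #16, #3. #9 has no reports. #13 has no reports. #1 has no reports. #16 has no reports. #3 has no reports. So #2's organization is 5 direct reports plus everyone under them: 1 + 1 + 1 + 1 + 1 = 5.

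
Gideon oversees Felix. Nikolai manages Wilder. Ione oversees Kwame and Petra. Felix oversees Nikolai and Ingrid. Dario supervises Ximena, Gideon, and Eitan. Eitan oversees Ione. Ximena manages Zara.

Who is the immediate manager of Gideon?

Dario

Gideon reports directly to Dario.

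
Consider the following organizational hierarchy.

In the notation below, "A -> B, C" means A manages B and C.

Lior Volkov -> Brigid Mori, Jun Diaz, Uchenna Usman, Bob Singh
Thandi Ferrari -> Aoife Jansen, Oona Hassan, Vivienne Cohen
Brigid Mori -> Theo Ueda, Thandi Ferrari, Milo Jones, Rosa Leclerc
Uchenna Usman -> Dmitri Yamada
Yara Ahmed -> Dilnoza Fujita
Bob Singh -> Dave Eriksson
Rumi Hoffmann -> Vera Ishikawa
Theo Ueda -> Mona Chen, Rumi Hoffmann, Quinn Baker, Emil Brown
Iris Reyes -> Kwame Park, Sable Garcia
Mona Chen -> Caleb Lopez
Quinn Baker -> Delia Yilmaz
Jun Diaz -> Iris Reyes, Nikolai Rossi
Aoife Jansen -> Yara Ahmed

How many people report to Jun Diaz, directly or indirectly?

Jun Diaz directly manages Iris Reyes, Nikolai Rossi. Under Iris Reyes: Sable Garcia, Kwame Park (2). Nikolai Rossi has no reports. So Jun Diaz's organization is 2 direct reports plus everyone under them: 3 + 1 = 4.

4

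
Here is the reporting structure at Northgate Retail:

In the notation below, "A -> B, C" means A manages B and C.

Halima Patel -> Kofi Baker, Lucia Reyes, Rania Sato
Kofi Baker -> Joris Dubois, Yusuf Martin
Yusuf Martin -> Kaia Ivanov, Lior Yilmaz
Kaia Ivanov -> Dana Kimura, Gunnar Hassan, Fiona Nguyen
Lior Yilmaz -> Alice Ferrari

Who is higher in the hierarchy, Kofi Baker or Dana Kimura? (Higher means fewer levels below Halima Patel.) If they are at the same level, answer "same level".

Kofi Baker is 1 level below Halima Patel; Dana Kimura is 4. Kofi Baker is higher.

Kofi Baker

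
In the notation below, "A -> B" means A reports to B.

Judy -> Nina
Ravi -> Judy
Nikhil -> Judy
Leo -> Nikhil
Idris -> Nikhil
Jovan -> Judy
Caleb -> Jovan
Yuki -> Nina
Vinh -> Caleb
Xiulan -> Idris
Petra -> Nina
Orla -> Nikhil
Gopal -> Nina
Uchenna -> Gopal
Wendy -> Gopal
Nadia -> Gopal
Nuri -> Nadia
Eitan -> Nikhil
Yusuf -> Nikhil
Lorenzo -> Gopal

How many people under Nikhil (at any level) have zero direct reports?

5

The people in Nikhil's organization with no one reporting to them are Yusuf, Eitan, Orla, Xiulan, Leo. That is 5.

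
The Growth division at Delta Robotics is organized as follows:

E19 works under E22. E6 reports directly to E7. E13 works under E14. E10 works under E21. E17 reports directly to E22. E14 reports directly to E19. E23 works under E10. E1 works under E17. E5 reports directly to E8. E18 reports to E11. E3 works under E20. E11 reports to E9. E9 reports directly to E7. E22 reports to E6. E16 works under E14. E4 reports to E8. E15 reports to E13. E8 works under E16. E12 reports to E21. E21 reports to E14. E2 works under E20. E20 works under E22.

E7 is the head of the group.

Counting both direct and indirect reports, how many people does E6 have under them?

E6 directly manages E22. Under E22: E17, E1, E20, E2, E3, E19, E14, E16, E8, E4, E5, E21, E10, E23, E12, E13, E15 (17). That's 18 in total.

18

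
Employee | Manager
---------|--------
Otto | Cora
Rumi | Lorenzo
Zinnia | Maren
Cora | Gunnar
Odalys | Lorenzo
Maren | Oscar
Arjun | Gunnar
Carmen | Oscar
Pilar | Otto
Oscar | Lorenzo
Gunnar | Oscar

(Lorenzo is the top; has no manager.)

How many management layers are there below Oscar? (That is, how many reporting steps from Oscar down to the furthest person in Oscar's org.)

The longest chain under Oscar runs Oscar → Gunnar → Cora → Otto → Pilar, which is 4 levels below Oscar.

4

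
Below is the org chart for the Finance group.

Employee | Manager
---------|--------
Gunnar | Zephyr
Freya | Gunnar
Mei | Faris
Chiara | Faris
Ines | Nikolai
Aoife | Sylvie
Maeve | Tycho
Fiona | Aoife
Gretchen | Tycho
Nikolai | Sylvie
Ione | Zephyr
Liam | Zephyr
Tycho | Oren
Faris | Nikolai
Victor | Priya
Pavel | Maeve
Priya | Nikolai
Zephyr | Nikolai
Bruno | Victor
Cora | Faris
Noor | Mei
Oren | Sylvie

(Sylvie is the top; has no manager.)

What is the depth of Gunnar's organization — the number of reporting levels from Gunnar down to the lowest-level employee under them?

1

The longest chain under Gunnar runs Gunnar → Freya, which is 1 level below Gunnar.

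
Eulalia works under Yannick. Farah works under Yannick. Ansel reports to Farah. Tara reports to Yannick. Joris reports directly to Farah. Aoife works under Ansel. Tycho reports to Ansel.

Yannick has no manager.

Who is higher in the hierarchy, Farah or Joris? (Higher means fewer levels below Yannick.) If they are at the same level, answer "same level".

Farah is 1 level below Yannick; Joris is 2. Farah is higher.

Farah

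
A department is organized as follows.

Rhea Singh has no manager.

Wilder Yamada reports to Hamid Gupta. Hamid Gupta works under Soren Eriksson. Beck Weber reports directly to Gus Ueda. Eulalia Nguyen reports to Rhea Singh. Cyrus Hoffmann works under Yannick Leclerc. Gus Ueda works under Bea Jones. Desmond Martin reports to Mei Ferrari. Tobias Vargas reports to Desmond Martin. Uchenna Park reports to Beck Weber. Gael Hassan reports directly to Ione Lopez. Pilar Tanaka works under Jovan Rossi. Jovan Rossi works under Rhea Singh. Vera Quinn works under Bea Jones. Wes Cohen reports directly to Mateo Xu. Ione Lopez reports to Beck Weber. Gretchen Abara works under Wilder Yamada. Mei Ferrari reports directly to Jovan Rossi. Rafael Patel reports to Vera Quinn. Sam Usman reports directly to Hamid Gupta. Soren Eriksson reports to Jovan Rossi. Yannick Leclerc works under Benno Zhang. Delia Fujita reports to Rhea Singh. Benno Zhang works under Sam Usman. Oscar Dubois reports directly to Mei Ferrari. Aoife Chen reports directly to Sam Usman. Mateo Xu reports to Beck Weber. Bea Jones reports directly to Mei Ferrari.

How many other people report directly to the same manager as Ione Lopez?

2

Ione Lopez reports to Beck Weber. Beck Weber's other direct reports are Uchenna Park, Mateo Xu — 2 peers.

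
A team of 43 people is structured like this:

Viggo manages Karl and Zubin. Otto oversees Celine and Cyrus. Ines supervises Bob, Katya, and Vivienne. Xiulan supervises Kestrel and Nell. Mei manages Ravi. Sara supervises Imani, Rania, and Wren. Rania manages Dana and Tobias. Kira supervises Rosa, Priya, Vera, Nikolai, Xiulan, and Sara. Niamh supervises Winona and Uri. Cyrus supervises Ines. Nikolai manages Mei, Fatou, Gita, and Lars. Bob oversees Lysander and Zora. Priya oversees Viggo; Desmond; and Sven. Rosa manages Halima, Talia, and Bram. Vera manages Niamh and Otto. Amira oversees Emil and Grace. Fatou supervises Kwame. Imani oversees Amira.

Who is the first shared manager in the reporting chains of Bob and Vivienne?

Ines

Bob's chain of managers is Ines, Cyrus, Otto, Vera, Kira. Vivienne's chain of managers is Ines, Cyrus, Otto, Vera, Kira. The first manager that appears in both chains is Ines.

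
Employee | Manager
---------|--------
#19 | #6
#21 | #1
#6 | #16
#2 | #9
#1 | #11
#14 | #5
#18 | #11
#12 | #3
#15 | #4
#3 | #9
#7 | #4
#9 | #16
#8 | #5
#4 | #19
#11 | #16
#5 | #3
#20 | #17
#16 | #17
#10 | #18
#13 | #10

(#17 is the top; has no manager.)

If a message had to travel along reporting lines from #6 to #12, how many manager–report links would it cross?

4

#6 is 1 level below #16, and #12 is 3 levels below #16 (their lowest common manager). The shortest path runs up from #6 to #16 and back down to #12: 1 + 3 = 4 links.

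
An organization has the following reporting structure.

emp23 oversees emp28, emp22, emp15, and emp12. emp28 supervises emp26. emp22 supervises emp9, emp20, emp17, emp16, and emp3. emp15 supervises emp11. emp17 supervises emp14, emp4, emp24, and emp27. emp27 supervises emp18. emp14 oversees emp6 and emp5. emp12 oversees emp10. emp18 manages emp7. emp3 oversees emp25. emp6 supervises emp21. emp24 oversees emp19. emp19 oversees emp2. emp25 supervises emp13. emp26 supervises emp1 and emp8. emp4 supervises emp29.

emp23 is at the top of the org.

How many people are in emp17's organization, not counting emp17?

12

emp17 directly manages emp27, emp14, emp24, emp4. Under emp27: emp18, emp7 (2). Under emp14: emp5, emp6, emp21 (3). Under emp24: emp19, emp2 (2). Under emp4: emp29 (1). So emp17's organization is 4 direct reports plus everyone under them: 3 + 4 + 3 + 2 = 12.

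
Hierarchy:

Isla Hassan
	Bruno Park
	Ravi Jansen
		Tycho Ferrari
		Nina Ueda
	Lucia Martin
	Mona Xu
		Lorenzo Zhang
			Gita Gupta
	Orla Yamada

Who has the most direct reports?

Isla Hassan

Direct-report counts: Isla Hassan has 5; Mona Xu has 1; Lorenzo Zhang has 1; Ravi Jansen has 2. The largest is 5, held by Isla Hassan.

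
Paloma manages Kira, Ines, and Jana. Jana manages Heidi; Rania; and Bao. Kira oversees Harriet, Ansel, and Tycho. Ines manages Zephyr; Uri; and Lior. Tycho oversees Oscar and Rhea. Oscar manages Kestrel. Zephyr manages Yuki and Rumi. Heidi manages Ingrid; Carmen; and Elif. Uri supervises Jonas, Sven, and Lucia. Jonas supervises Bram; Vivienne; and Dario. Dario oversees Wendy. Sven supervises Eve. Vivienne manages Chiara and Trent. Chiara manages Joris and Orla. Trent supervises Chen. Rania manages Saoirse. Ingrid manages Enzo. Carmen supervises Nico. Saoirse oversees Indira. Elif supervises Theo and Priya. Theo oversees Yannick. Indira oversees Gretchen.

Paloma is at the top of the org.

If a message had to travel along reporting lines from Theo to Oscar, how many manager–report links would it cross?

7

Theo is 4 levels below Paloma, and Oscar is 3 levels below Paloma (their lowest common manager). The shortest path runs up from Theo to Paloma and back down to Oscar: 4 + 3 = 7 links.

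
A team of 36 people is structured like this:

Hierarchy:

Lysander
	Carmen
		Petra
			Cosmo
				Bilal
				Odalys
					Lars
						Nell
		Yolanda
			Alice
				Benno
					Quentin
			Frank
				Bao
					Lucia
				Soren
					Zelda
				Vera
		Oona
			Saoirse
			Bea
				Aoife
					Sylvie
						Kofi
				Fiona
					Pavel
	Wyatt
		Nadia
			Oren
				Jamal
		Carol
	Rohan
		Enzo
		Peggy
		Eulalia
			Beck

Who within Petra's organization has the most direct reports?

Direct-report counts within Petra's organization: Petra has 1; Cosmo has 2; Odalys has 1; Lars has 1. The largest is 2, held by Cosmo.

Cosmo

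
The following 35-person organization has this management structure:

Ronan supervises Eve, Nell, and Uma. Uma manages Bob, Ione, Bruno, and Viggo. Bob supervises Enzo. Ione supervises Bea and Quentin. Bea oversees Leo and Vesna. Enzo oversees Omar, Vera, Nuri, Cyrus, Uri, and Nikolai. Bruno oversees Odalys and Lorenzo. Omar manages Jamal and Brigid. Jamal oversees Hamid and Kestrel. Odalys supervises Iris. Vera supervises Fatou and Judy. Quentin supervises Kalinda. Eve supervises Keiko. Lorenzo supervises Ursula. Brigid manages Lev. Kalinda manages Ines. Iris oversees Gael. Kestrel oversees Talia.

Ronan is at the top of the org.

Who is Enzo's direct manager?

Bob

Enzo reports directly to Bob.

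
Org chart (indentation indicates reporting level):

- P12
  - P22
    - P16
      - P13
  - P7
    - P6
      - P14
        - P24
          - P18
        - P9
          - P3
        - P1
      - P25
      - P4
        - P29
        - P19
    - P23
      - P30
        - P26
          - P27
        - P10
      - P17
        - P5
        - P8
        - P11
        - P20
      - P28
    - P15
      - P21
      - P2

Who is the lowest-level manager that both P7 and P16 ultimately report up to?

P7's chain of managers is P12. P16's chain of managers is P22, P12. The first manager that appears in both chains is P12.

P12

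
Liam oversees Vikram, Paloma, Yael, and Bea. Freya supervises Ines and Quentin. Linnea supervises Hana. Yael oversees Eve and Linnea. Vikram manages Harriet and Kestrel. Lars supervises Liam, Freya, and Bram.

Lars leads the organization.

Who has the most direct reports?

Liam

Direct-report counts: Lars has 3; Freya has 2; Liam has 4; Yael has 2; Linnea has 1; Vikram has 2. The largest is 4, held by Liam.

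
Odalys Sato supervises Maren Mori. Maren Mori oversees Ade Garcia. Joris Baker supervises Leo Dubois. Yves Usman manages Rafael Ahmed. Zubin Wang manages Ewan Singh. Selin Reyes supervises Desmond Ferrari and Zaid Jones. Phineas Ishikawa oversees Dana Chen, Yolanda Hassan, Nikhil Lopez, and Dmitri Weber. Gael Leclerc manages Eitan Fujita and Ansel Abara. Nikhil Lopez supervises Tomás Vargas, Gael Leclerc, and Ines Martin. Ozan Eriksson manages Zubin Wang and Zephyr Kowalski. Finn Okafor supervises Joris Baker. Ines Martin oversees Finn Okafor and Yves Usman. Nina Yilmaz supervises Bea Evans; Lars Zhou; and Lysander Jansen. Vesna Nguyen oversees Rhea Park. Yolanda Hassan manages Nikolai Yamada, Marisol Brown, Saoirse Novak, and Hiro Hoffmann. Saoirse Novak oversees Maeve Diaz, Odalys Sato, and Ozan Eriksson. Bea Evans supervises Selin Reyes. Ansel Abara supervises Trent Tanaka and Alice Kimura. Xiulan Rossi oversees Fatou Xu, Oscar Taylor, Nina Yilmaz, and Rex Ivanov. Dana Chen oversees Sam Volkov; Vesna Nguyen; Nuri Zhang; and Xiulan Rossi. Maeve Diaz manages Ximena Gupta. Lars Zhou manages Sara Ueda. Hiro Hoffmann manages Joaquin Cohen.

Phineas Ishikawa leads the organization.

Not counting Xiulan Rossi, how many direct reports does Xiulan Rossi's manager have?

3

Xiulan Rossi reports to Dana Chen. Dana Chen's other direct reports are Nuri Zhang, Vesna Nguyen, Sam Volkov — 3 peers.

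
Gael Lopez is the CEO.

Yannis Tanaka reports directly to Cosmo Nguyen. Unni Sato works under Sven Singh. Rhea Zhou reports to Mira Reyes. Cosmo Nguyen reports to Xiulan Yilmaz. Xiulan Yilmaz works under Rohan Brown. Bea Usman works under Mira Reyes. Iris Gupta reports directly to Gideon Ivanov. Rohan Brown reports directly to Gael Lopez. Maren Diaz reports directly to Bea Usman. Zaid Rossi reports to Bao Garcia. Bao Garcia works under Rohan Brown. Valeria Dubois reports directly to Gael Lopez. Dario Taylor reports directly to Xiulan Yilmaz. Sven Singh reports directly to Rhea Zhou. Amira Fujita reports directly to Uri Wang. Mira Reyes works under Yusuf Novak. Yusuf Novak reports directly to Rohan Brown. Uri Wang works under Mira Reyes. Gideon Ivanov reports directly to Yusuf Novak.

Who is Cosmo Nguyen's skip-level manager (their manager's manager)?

Cosmo Nguyen reports to Xiulan Yilmaz, and Xiulan Yilmaz reports to Rohan Brown. So Cosmo Nguyen's skip-level manager is Rohan Brown.

Rohan Brown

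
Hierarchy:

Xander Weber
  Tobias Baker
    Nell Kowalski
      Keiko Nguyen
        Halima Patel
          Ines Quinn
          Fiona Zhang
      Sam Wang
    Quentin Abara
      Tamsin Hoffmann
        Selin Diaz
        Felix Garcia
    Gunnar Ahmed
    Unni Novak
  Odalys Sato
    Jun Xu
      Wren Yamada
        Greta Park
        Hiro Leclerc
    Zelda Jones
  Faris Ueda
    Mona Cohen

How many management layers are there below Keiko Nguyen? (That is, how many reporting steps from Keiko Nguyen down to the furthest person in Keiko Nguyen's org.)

2

The longest chain under Keiko Nguyen runs Keiko Nguyen → Halima Patel → Fiona Zhang, which is 2 levels below Keiko Nguyen.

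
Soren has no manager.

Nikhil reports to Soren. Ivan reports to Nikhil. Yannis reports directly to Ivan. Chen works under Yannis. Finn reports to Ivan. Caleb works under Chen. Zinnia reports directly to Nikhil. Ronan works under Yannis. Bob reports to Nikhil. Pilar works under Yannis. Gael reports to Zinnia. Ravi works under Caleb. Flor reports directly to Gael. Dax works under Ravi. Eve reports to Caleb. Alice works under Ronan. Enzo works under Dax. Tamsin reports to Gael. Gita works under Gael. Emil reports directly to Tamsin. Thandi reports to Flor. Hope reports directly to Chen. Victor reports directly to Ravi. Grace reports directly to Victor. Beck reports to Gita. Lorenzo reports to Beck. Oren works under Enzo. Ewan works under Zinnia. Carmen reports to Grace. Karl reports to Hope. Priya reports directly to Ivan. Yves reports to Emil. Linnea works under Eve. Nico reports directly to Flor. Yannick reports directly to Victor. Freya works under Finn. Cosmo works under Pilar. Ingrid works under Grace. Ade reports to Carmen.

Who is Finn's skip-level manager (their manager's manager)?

Nikhil

Finn reports to Ivan, and Ivan reports to Nikhil. So Finn's skip-level manager is Nikhil.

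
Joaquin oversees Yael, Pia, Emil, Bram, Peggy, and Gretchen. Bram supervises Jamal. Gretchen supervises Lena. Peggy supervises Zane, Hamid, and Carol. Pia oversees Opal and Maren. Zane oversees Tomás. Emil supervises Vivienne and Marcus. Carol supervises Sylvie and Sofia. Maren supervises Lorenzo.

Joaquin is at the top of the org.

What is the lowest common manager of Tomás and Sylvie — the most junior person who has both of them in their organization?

Peggy

Tomás's chain of managers is Zane, Peggy, Joaquin. Sylvie's chain of managers is Carol, Peggy, Joaquin. The first manager that appears in both chains is Peggy.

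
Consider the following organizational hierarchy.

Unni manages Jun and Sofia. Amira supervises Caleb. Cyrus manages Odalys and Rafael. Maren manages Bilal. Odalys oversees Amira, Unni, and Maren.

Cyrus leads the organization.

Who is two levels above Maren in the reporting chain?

Maren reports to Odalys, and Odalys reports to Cyrus. So Maren's skip-level manager is Cyrus.

Cyrus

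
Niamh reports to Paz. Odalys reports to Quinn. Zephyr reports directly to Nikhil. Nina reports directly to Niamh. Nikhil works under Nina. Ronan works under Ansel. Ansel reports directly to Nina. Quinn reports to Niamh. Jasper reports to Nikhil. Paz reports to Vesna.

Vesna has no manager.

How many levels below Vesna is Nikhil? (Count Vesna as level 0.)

4

Chain from Nikhil up to Vesna: Nikhil → Nina → Niamh → Paz → Vesna. That is 4 steps up, so Nikhil is 4 levels below Vesna.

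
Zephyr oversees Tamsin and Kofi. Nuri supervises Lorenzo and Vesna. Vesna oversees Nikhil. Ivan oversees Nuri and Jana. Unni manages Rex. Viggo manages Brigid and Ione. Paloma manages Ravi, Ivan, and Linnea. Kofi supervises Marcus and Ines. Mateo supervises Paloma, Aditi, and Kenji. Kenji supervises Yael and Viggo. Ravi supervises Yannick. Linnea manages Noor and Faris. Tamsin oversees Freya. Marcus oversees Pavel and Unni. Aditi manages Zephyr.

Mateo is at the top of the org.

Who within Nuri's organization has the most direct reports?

Nuri

Direct-report counts within Nuri's organization: Nuri has 2; Vesna has 1. The largest is 2, held by Nuri.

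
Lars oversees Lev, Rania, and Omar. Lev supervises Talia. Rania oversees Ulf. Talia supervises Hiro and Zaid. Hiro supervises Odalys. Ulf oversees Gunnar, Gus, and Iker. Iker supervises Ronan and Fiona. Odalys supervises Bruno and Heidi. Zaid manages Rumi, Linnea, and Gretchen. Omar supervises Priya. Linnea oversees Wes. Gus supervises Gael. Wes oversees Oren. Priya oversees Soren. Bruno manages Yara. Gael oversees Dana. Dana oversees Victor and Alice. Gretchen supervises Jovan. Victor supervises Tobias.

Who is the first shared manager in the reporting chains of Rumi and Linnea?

Zaid

Rumi's chain of managers is Zaid, Talia, Lev, Lars. Linnea's chain of managers is Zaid, Talia, Lev, Lars. The first manager that appears in both chains is Zaid.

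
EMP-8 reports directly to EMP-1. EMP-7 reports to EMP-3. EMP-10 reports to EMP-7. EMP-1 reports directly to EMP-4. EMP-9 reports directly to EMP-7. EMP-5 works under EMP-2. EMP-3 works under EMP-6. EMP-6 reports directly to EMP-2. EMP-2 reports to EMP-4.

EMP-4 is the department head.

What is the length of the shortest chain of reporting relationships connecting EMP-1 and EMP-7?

EMP-1 is 1 level below EMP-4, and EMP-7 is 4 levels below EMP-4 (their lowest common manager). The shortest path runs up from EMP-1 to EMP-4 and back down to EMP-7: 1 + 4 = 5 links.

5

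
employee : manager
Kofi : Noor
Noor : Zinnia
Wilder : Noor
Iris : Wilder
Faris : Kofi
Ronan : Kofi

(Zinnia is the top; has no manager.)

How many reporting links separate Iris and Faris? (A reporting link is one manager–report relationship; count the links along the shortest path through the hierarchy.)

4

Iris is 2 levels below Noor, and Faris is 2 levels below Noor (their lowest common manager). The shortest path runs up from Iris to Noor and back down to Faris: 2 + 2 = 4 links.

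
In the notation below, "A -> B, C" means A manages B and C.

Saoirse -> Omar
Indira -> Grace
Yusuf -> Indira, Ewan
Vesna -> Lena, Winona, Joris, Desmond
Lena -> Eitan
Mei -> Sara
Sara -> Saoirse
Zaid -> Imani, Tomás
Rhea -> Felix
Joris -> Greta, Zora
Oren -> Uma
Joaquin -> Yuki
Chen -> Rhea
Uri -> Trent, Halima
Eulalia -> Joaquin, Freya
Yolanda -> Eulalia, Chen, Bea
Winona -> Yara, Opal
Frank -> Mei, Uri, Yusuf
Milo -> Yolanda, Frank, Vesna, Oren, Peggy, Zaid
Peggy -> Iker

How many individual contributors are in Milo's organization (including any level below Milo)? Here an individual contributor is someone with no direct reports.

The people in Milo's organization with no one reporting to them are Tomás, Imani, Iker, Uma, Desmond, Zora, Greta, Opal, Yara, Eitan, Ewan, Grace, Halima, Trent, Omar, Bea, Felix, Freya, Yuki. That is 19.

19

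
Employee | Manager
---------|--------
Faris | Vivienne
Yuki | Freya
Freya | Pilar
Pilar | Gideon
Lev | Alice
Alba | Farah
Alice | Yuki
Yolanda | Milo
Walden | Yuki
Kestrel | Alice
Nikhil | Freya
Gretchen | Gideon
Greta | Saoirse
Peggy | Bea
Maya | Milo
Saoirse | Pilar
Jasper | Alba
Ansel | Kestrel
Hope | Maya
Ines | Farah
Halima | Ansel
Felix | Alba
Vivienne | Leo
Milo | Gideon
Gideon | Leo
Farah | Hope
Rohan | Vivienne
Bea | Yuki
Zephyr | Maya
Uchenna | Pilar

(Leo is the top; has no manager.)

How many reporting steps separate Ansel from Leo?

7

Chain from Ansel up to Leo: Ansel → Kestrel → Alice → Yuki → Freya → Pilar → Gideon → Leo. That is 7 steps up, so Ansel is 7 levels below Leo.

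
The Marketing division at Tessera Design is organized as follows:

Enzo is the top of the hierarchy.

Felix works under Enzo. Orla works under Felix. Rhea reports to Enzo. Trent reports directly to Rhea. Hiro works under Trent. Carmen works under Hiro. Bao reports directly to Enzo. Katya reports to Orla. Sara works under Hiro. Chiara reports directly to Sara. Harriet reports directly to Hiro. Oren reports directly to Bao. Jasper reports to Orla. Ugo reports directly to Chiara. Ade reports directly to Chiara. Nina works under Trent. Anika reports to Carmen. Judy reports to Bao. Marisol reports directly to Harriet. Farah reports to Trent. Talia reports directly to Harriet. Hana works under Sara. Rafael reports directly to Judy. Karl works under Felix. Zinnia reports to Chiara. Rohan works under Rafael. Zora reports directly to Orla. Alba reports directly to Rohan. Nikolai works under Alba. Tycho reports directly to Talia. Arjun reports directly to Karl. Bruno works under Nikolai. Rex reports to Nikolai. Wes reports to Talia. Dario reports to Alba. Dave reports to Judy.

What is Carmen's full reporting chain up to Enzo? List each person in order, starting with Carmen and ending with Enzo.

Carmen -> Hiro -> Trent -> Rhea -> Enzo

Carmen reports to Hiro. Hiro reports to Trent. Trent reports to Rhea. Rhea reports to Enzo. Enzo is at the top.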